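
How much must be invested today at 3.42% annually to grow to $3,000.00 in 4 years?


Formula: PV = FV / (1 + r)^n
Substituting: PV = $3,000.00 / (1 + 0.0342)^4
Discount factor: (1.0342)^4 = 1.143979
PV = $3,000.00 / 1.143979 = $2,622.43

$2,622.43


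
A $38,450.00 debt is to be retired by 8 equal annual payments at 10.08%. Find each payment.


Formula: PMT = PV * r / (1 - (1+r)^(-n))
Denominator: 1 - (1 + 0.1008)^(-8) = 0.536198
Numerator: $38,450.00 * 0.1008 = 3875.76
PMT = 3875.76 / 0.536198 = $7,228.23

$7,228.23


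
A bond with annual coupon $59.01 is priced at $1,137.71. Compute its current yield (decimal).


Formula: Current yield = annual coupon / price
Substituting: CY = $59.01 / $1,137.71
CY = 0.051867

0.051867


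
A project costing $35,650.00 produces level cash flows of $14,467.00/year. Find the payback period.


Formula: Payback = investment / annual cash flow
Substituting: Payback = $35,650.00 / $14,467.00
Payback = 2.4642 years

2.4642 years


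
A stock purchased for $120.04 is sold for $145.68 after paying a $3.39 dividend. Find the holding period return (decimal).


Formula: HPR = (P1 - P0 + D) / P0
Gain: $145.68 - $120.04 + $3.39 = $29.03
HPR = $29.03 / $120.04 = 0.2418

0.2418


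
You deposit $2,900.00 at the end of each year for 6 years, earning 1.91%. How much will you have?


Formula: FV = PMT * ((1+r)^n - 1) / r
Growth factor: (1 + 0.0191)^6 = 1.120214
Numerator: 1.120214 - 1 = 0.120214
FV = $2,900.00 * 0.120214 / 0.0191 = $18,252.31

$18,252.31


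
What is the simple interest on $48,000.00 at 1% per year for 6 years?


Formula: I = P * r * t
Substituting: I = $48,000.00 * 0.01 * 6
Step: I = $48,000.00 * 0.06
I = $2,880.00

$2,880.00


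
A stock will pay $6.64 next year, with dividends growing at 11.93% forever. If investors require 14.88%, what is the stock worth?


Formula: P = D1 / (r - g)
Spread: r - g = 0.1488 - 0.1193 = 0.0295
Substituting: P = $6.64 / 0.0295
P = $225.08

$225.08


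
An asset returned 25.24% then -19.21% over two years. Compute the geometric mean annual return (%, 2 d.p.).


Formula: Geometric mean = ((1+r1)*(1+r2))^(1/2) - 1
Product: (1 + 0.2524) * (1 + -0.1921) = 1.2524 * 0.8079 = 1.011814
Square root: 1.011814^0.5 = 1.00589
Geometric mean = 1.00589 - 1 = 0.00589
As percentage: 0.59%

0.59%


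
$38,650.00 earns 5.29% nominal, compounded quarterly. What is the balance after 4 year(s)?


Formula: FV = P * (1 + r/m)^(m*t)
Period rate: r/m = 0.0529 / 4 = 0.013225
Total periods: m*t = 4 * 4 = 16
Growth factor: (1 + 0.013225)^16 = 1.233941
FV = $38,650.00 * 1.233941 = $47,691.81

$47,691.81


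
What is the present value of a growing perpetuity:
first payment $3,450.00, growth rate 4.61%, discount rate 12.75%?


Formula: PV = C / (r - g)
Spread: r - g = 0.1275 - 0.0461 = 0.0814
Substituting: PV = $3,450.00 / 0.0814
PV = $42,383.29

$42,383.29


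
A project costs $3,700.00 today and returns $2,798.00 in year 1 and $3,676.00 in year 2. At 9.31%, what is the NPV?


Formula: NPV = C0 + C1/(1+r) + C2/(1+r)^2
Discount C1: $2,798.00 / (1 + 0.0931) = $2,559.69
Discount C2: $3,676.00 / (1 + 0.0931)^2 = $3,076.49
NPV = -$3,700.00 + $2,559.69 + $3,076.49 = $1,936.18

$1,936.18


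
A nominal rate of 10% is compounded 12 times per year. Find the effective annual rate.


Formula: EAR = (1 + r/m)^m - 1
Period rate: r/m = 0.1 / 12 = 0.008333
Compounding: (1 + 0.008333)^12 = 1.104713
EAR = 1.104713 - 1 = 0.104713

0.104713


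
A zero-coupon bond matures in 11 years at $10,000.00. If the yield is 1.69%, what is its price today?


Formula: Price = FV / (1 + r)^n
Substituting: Price = $10,000.00 / (1 + 0.0169)^11
Discount factor: (1.0169)^11 = 1.202433
Price = $10,000.00 / 1.202433 = $8,316.47

$8,316.47


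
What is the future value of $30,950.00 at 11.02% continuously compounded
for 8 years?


Formula: FV = P * e^(r*t)
Exponent: r*t = 0.1102 * 8 = 0.8816
e^(0.8816) = 2.41476
FV = $30,950.00 * 2.41476 = $74,736.83

$74,736.83


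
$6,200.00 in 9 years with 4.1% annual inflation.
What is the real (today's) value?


Formula: Real value = nominal / (1 + inflation)^years
Price level: (1 + 0.041)^9 = 1.435676
Real value = $6,200.00 / 1.435676 = $4,318.52

$4,318.52


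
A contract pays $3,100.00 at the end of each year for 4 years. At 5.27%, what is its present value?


Formula: PV = PMT * (1 - (1+r)^(-n)) / r
Discount factor: (1 + 0.0527)^(-4) = 0.814295
Bracket: 1 - 0.814295 = 0.185705
PV = $3,100.00 * 0.185705 / 0.0527 = $10,923.85

$10,923.85


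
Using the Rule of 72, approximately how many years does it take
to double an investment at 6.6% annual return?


Formula: Years ≈ 72 / r
Substituting: Years ≈ 72 / 6.6
Years ≈ 10.9

10.9 years


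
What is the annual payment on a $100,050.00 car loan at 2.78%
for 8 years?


Formula: PMT = PV * r / (1 - (1+r)^(-n))
Denominator: 1 - (1 + 0.0278)^(-8) = 0.196971
Numerator: $100,050.00 * 0.0278 = 2781.39
PMT = 2781.39 / 0.196971 = $14,120.79

$14,120.79


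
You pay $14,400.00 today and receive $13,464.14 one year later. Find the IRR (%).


Formula: IRR = C1/C0 - 1
Substituting: IRR = $13,464.14 / $14,400.00 - 1
Ratio: 0.93501 - 1 = -0.06499
IRR = -6.499%

-6.499%


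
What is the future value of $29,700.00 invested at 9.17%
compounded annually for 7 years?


Formula: FV = P * (1 + r)^n
Substituting: FV = $29,700.00 * (1 + 0.0917)^7
Growth factor: (1.0917)^7 = 1.84809
FV = $29,700.00 * 1.84809 = $54,888.28

$54,888.28


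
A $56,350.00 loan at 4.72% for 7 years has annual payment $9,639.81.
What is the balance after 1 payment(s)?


Formula: Balance = PV*(1+r)^k - PMT*((1+r)^k - 1)/r
Growth: (1 + 0.0472)^1 = 1.0472
Accumulated factor: ((1+r)^k - 1)/r = 1.0
Balance = $56,350.00 * 1.0472 - $9,639.81 * 1.0
Balance = $49,369.91

$49,369.91


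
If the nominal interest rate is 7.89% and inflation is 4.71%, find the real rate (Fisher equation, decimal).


Formula: (1 + r_real) = (1 + r_nom) / (1 + inflation)
Substituting: (1 + r_real) = 1.0789 / 1.0471
(1 + r_real) = 1.03037
r_real = 1.03037 - 1 = 0.03037

0.03037


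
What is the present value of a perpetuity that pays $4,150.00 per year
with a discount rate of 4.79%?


Formula: PV = C / r
Substituting: PV = $4,150.00 / 0.0479
PV = $86,638.83

$86,638.83


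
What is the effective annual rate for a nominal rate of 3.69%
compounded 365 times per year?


Formula: EAR = (1 + r/m)^m - 1
Period rate: r/m = 0.0369 / 365 = 0.000101
Compounding: (1 + 0.000101)^365 = 1.037587
EAR = 1.037587 - 1 = 0.037587

0.037587


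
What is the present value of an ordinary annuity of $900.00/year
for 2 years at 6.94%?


Formula: PV = PMT * (1 - (1+r)^(-n)) / r
Discount factor: (1 + 0.0694)^(-2) = 0.874419
Bracket: 1 - 0.874419 = 0.125581
PV = $900.00 * 0.125581 / 0.0694 = $1,628.57

$1,628.57


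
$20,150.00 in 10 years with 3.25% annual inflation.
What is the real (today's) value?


Formula: Real value = nominal / (1 + inflation)^years
Price level: (1 + 0.0325)^10 = 1.376894
Real value = $20,150.00 / 1.376894 = $14,634.38

$14,634.38


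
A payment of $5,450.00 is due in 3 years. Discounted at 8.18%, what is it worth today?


Formula: PV = FV / (1 + r)^n
Substituting: PV = $5,450.00 / (1 + 0.0818)^3
Discount factor: (1.0818)^3 = 1.266021
PV = $5,450.00 / 1.266021 = $4,304.83

$4,304.83


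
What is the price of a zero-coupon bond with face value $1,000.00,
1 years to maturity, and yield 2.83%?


Formula: Price = FV / (1 + r)^n
Substituting: Price = $1,000.00 / (1 + 0.0283)^1
Discount factor: (1.0283)^1 = 1.0283
Price = $1,000.00 / 1.0283 = $972.48

$972.48


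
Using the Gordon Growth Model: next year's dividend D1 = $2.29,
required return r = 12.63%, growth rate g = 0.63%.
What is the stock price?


Formula: P = D1 / (r - g)
Spread: r - g = 0.1263 - 0.0063 = 0.12
Substituting: P = $2.29 / 0.12
P = $19.08

$19.08


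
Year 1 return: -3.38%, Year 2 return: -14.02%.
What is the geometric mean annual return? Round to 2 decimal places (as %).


Formula: Geometric mean = ((1+r1)*(1+r2))^(1/2) - 1
Product: (1 + -0.0338) * (1 + -0.1402) = 0.9662 * 0.8598 = 0.830739
Square root: 0.830739^0.5 = 0.911449
Geometric mean = 0.911449 - 1 = -0.088551
As percentage: -8.86%

-8.86%


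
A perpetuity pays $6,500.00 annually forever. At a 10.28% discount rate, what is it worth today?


Formula: PV = C / r
Substituting: PV = $6,500.00 / 0.1028
PV = $63,229.57

$63,229.57


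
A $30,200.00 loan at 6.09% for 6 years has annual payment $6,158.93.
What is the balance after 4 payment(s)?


Formula: Balance = PV*(1+r)^k - PMT*((1+r)^k - 1)/r
Growth: (1 + 0.0609)^4 = 1.26677
Accumulated factor: ((1+r)^k - 1)/r = 4.380461
Balance = $30,200.00 * 1.26677 - $6,158.93 * 4.380461
Balance = $11,277.50

$11,277.50


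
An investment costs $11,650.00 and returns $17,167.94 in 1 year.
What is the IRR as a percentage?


Formula: IRR = C1/C0 - 1
Substituting: IRR = $17,167.94 / $11,650.00 - 1
Ratio: 1.473643 - 1 = 0.473643
IRR = 47.3643%

47.3643%


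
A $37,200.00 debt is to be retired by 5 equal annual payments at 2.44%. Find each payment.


Formula: PMT = PV * r / (1 - (1+r)^(-n))
Denominator: 1 - (1 + 0.0244)^(-5) = 0.113554
Numerator: $37,200.00 * 0.0244 = 907.68
PMT = 907.68 / 0.113554 = $7,993.36

$7,993.36


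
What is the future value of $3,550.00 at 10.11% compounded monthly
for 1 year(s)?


Formula: FV = P * (1 + r/m)^(m*t)
Period rate: r/m = 0.1011 / 12 = 0.008425
Total periods: m*t = 12 * 1 = 12
Growth factor: (1 + 0.008425)^12 = 1.105919
FV = $3,550.00 * 1.105919 = $3,926.01

$3,926.01


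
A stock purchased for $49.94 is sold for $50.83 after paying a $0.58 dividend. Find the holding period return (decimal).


Formula: HPR = (P1 - P0 + D) / P0
Gain: $50.83 - $49.94 + $0.58 = $1.47
HPR = $1.47 / $49.94 = 0.0294

0.0294


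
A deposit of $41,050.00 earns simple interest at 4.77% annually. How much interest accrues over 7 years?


Formula: I = P * r * t
Substituting: I = $41,050.00 * 0.0477 * 7
Step: I = $41,050.00 * 0.3339
I = $13,706.60

$13,706.60


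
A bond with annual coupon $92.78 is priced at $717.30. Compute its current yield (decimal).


Formula: Current yield = annual coupon / price
Substituting: CY = $92.78 / $717.30
CY = 0.129346

0.129346


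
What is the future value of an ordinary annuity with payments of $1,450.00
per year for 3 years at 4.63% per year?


Formula: FV = PMT * ((1+r)^n - 1) / r
Growth factor: (1 + 0.0463)^3 = 1.14543
Numerator: 1.14543 - 1 = 0.14543
FV = $1,450.00 * 0.14543 / 0.0463 = $4,554.51

$4,554.51


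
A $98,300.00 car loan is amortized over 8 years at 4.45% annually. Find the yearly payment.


Formula: PMT = PV * r / (1 - (1+r)^(-n))
Denominator: 1 - (1 + 0.0445)^(-8) = 0.294117
Numerator: $98,300.00 * 0.0445 = 4374.35
PMT = 4374.35 / 0.294117 = $14,872.80

$14,872.80


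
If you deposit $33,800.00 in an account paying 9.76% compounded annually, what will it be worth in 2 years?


Formula: FV = P * (1 + r)^n
Substituting: FV = $33,800.00 * (1 + 0.0976)^2
Growth factor: (1.0976)^2 = 1.204726
FV = $33,800.00 * 1.204726 = $40,719.73

$40,719.73


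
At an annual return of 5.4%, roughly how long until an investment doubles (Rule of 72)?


Formula: Years ≈ 72 / r
Substituting: Years ≈ 72 / 5.4
Years ≈ 13.3

13.3 years


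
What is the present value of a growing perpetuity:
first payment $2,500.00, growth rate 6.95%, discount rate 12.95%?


Formula: PV = C / (r - g)
Spread: r - g = 0.1295 - 0.0695 = 0.06
Substituting: PV = $2,500.00 / 0.06
PV = $41,666.67

$41,666.67


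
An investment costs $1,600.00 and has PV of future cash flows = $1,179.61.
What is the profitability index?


Formula: PI = PV(cash flows) / initial investment
Substituting: PI = $1,179.61 / $1,600.00
PI = 0.7373

0.7373


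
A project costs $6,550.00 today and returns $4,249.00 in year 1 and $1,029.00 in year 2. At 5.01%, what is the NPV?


Formula: NPV = C0 + C1/(1+r) + C2/(1+r)^2
Discount C1: $4,249.00 / (1 + 0.0501) = $4,046.28
Discount C2: $1,029.00 / (1 + 0.0501)^2 = $933.16
NPV = -$6,550.00 + $4,046.28 + $933.16 = -$1,570.56

-$1,570.56


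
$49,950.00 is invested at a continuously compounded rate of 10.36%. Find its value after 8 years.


Formula: FV = P * e^(r*t)
Exponent: r*t = 0.1036 * 8 = 0.8288
e^(0.8288) = 2.290568
FV = $49,950.00 * 2.290568 = $114,413.89

$114,413.89


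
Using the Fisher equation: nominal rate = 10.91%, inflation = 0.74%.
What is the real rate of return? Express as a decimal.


Formula: (1 + r_real) = (1 + r_nom) / (1 + inflation)
Substituting: (1 + r_real) = 1.1091 / 1.0074
(1 + r_real) = 1.100953
r_real = 1.100953 - 1 = 0.100953

0.100953


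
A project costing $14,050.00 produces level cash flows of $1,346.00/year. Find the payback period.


Formula: Payback = investment / annual cash flow
Substituting: Payback = $14,050.00 / $1,346.00
Payback = 10.4383 years

10.4383 years


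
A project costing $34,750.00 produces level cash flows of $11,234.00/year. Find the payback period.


Formula: Payback = investment / annual cash flow
Substituting: Payback = $34,750.00 / $11,234.00
Payback = 3.0933 years

3.0933 years


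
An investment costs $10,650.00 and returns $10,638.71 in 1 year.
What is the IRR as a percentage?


Formula: IRR = C1/C0 - 1
Substituting: IRR = $10,638.71 / $10,650.00 - 1
Ratio: 0.99894 - 1 = -0.00106
IRR = -0.106%

-0.106%


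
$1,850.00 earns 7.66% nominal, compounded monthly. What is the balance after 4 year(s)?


Formula: FV = P * (1 + r/m)^(m*t)
Period rate: r/m = 0.0766 / 12 = 0.006383
Total periods: m*t = 12 * 4 = 48
Growth factor: (1 + 0.006383)^48 = 1.357203
FV = $1,850.00 * 1.357203 = $2,510.83

$2,510.83


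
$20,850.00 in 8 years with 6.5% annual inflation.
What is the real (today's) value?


Formula: Real value = nominal / (1 + inflation)^years
Price level: (1 + 0.065)^8 = 1.654996
Real value = $20,850.00 / 1.654996 = $12,598.22

$12,598.22


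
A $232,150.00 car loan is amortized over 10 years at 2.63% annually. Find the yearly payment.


Formula: PMT = PV * r / (1 - (1+r)^(-n))
Denominator: 1 - (1 + 0.0263)^(-10) = 0.228641
Numerator: $232,150.00 * 0.0263 = 6105.545
PMT = 6105.545 / 0.228641 = $26,703.66

$26,703.66


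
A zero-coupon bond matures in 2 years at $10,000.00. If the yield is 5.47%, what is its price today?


Formula: Price = FV / (1 + r)^n
Substituting: Price = $10,000.00 / (1 + 0.0547)^2
Discount factor: (1.0547)^2 = 1.112392
Price = $10,000.00 / 1.112392 = $8,989.64

$8,989.64


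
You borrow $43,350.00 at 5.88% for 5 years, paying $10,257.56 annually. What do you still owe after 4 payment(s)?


Formula: Balance = PV*(1+r)^k - PMT*((1+r)^k - 1)/r
Growth: (1 + 0.0588)^4 = 1.25677
Accumulated factor: ((1+r)^k - 1)/r = 4.366833
Balance = $43,350.00 * 1.25677 - $10,257.56 * 4.366833
Balance = $9,687.92

$9,687.92


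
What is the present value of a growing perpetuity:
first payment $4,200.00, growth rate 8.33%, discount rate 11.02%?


Formula: PV = C / (r - g)
Spread: r - g = 0.1102 - 0.0833 = 0.0269
Substituting: PV = $4,200.00 / 0.0269
PV = $156,133.83

$156,133.83


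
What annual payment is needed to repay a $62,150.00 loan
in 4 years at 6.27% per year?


Formula: PMT = PV * r / (1 - (1+r)^(-n))
Denominator: 1 - (1 + 0.0627)^(-4) = 0.215926
Numerator: $62,150.00 * 0.0627 = 3896.805
PMT = 3896.805 / 0.215926 = $18,046.98

$18,046.98


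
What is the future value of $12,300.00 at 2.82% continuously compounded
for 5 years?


Formula: FV = P * e^(r*t)
Exponent: r*t = 0.0282 * 5 = 0.141
e^(0.141) = 1.151425
FV = $12,300.00 * 1.151425 = $14,162.52

$14,162.52


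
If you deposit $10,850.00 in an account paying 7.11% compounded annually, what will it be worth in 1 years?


Formula: FV = P * (1 + r)^n
Substituting: FV = $10,850.00 * (1 + 0.0711)^1
Growth factor: (1.0711)^1 = 1.0711
FV = $10,850.00 * 1.0711 = $11,621.44

$11,621.44


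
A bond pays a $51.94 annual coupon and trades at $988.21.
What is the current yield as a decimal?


Formula: Current yield = annual coupon / price
Substituting: CY = $51.94 / $988.21
CY = 0.05256

0.05256


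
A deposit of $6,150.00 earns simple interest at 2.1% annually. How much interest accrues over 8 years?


Formula: I = P * r * t
Substituting: I = $6,150.00 * 0.021 * 8
Step: I = $6,150.00 * 0.168
I = $1,033.20

$1,033.20


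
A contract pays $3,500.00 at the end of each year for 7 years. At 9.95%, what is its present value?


Formula: PV = PMT * (1 - (1+r)^(-n)) / r
Discount factor: (1 + 0.0995)^(-7) = 0.514794
Bracket: 1 - 0.514794 = 0.485206
PV = $3,500.00 * 0.485206 / 0.0995 = $17,067.55

$17,067.55


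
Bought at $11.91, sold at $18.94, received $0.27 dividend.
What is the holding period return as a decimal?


Formula: HPR = (P1 - P0 + D) / P0
Gain: $18.94 - $11.91 + $0.27 = $7.30
HPR = $7.30 / $11.91 = 0.6129

0.6129


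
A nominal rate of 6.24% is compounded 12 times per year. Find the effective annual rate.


Formula: EAR = (1 + r/m)^m - 1
Period rate: r/m = 0.0624 / 12 = 0.0052
Compounding: (1 + 0.0052)^12 = 1.064216
EAR = 1.064216 - 1 = 0.064216

0.064216


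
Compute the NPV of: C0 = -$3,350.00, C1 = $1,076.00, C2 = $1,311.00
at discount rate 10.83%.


Formula: NPV = C0 + C1/(1+r) + C2/(1+r)^2
Discount C1: $1,076.00 / (1 + 0.1083) = $970.86
Discount C2: $1,311.00 / (1 + 0.1083)^2 = $1,067.30
NPV = -$3,350.00 + $970.86 + $1,067.30 = -$1,311.84

-$1,311.84


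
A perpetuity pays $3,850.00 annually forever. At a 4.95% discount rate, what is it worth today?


Formula: PV = C / r
Substituting: PV = $3,850.00 / 0.0495
PV = $77,777.78

$77,777.78


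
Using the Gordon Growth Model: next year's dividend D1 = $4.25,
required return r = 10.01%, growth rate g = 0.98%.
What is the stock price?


Formula: P = D1 / (r - g)
Spread: r - g = 0.1001 - 0.0098 = 0.0903
Substituting: P = $4.25 / 0.0903
P = $47.07

$47.07


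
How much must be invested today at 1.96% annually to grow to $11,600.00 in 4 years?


Formula: PV = FV / (1 + r)^n
Substituting: PV = $11,600.00 / (1 + 0.0196)^4
Discount factor: (1.0196)^4 = 1.080735
PV = $11,600.00 / 1.080735 = $10,733.43

$10,733.43


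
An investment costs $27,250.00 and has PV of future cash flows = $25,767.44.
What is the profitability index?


Formula: PI = PV(cash flows) / initial investment
Substituting: PI = $25,767.44 / $27,250.00
PI = 0.9456

0.9456


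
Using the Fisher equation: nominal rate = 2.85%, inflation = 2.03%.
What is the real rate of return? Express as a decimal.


Formula: (1 + r_real) = (1 + r_nom) / (1 + inflation)
Substituting: (1 + r_real) = 1.0285 / 1.0203
(1 + r_real) = 1.008037
r_real = 1.008037 - 1 = 0.008037

0.008037


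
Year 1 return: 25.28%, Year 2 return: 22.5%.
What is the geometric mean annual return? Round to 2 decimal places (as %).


Formula: Geometric mean = ((1+r1)*(1+r2))^(1/2) - 1
Product: (1 + 0.2528) * (1 + 0.225) = 1.2528 * 1.225 = 1.53468
Square root: 1.53468^0.5 = 1.238822
Geometric mean = 1.238822 - 1 = 0.238822
As percentage: 23.88%

23.88%


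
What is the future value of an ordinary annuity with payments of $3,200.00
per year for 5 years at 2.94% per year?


Formula: FV = PMT * ((1+r)^n - 1) / r
Growth factor: (1 + 0.0294)^5 = 1.155901
Numerator: 1.155901 - 1 = 0.155901
FV = $3,200.00 * 0.155901 / 0.0294 = $16,968.87

$16,968.87


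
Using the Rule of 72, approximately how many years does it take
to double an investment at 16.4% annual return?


Formula: Years ≈ 72 / r
Substituting: Years ≈ 72 / 16.4
Years ≈ 4.4

4.4 years


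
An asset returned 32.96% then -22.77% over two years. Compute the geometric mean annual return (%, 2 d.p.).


Formula: Geometric mean = ((1+r1)*(1+r2))^(1/2) - 1
Product: (1 + 0.3296) * (1 + -0.2277) = 1.3296 * 0.7723 = 1.02685
Square root: 1.02685^0.5 = 1.013336
Geometric mean = 1.013336 - 1 = 0.013336
As percentage: 1.33%

1.33%


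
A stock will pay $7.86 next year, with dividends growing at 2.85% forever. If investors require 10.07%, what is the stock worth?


Formula: P = D1 / (r - g)
Spread: r - g = 0.1007 - 0.0285 = 0.0722
Substituting: P = $7.86 / 0.0722
P = $108.86

$108.86


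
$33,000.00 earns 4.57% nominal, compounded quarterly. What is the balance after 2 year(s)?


Formula: FV = P * (1 + r/m)^(m*t)
Period rate: r/m = 0.0457 / 4 = 0.011425
Total periods: m*t = 4 * 2 = 8
Growth factor: (1 + 0.011425)^8 = 1.09514
FV = $33,000.00 * 1.09514 = $36,139.61

$36,139.61


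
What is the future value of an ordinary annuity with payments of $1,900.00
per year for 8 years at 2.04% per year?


Formula: FV = PMT * ((1+r)^n - 1) / r
Growth factor: (1 + 0.0204)^8 = 1.17534
Numerator: 1.17534 - 1 = 0.17534
FV = $1,900.00 * 0.17534 / 0.0204 = $16,330.71

$16,330.71


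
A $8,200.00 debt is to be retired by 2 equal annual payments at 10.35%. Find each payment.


Formula: PMT = PV * r / (1 - (1+r)^(-n))
Denominator: 1 - (1 + 0.1035)^(-2) = 0.178788
Numerator: $8,200.00 * 0.1035 = 848.7
PMT = 848.7 / 0.178788 = $4,746.96

$4,746.96


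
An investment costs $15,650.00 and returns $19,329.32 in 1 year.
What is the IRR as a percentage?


Formula: IRR = C1/C0 - 1
Substituting: IRR = $19,329.32 / $15,650.00 - 1
Ratio: 1.2351 - 1 = 0.2351
IRR = 23.51%

23.51%


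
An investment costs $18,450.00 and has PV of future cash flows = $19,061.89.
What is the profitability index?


Formula: PI = PV(cash flows) / initial investment
Substituting: PI = $19,061.89 / $18,450.00
PI = 1.0332

1.0332


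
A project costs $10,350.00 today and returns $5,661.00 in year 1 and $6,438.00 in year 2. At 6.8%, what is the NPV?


Formula: NPV = C0 + C1/(1+r) + C2/(1+r)^2
Discount C1: $5,661.00 / (1 + 0.068) = $5,300.56
Discount C2: $6,438.00 / (1 + 0.068)^2 = $5,644.28
NPV = -$10,350.00 + $5,300.56 + $5,644.28 = $594.84

$594.84


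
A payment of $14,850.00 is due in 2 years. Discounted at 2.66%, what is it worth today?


Formula: PV = FV / (1 + r)^n
Substituting: PV = $14,850.00 / (1 + 0.0266)^2
Discount factor: (1.0266)^2 = 1.053908
PV = $14,850.00 / 1.053908 = $14,090.42

$14,090.42


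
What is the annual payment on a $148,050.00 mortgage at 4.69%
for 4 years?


Formula: PMT = PV * r / (1 - (1+r)^(-n))
Denominator: 1 - (1 + 0.0469)^(-4) = 0.16751
Numerator: $148,050.00 * 0.0469 = 6943.545
PMT = 6943.545 / 0.16751 = $41,451.61

$41,451.61


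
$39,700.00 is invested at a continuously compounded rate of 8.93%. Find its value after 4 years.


Formula: FV = P * e^(r*t)
Exponent: r*t = 0.0893 * 4 = 0.3572
e^(0.3572) = 1.429322
FV = $39,700.00 * 1.429322 = $56,744.07

$56,744.07


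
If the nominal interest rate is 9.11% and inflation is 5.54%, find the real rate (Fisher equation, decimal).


Formula: (1 + r_real) = (1 + r_nom) / (1 + inflation)
Substituting: (1 + r_real) = 1.0911 / 1.0554
(1 + r_real) = 1.033826
r_real = 1.033826 - 1 = 0.033826

0.033826


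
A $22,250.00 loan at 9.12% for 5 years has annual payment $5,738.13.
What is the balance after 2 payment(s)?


Formula: Balance = PV*(1+r)^k - PMT*((1+r)^k - 1)/r
Growth: (1 + 0.0912)^2 = 1.190717
Accumulated factor: ((1+r)^k - 1)/r = 2.0912
Balance = $22,250.00 * 1.190717 - $5,738.13 * 2.0912
Balance = $14,493.89

$14,493.89


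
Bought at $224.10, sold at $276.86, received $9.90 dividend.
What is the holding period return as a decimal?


Formula: HPR = (P1 - P0 + D) / P0
Gain: $276.86 - $224.10 + $9.90 = $62.66
HPR = $62.66 / $224.10 = 0.2796

0.2796


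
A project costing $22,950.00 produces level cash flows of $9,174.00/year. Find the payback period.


Formula: Payback = investment / annual cash flow
Substituting: Payback = $22,950.00 / $9,174.00
Payback = 2.5016 years

2.5016 years


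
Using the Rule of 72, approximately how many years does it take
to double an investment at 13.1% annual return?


Formula: Years ≈ 72 / r
Substituting: Years ≈ 72 / 13.1
Years ≈ 5.5

5.5 years


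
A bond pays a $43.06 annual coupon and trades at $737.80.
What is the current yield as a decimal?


Formula: Current yield = annual coupon / price
Substituting: CY = $43.06 / $737.80
CY = 0.058363

0.058363


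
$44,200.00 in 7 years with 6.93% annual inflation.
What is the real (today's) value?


Formula: Real value = nominal / (1 + inflation)^years
Price level: (1 + 0.0693)^7 = 1.598442
Real value = $44,200.00 / 1.598442 = $27,651.92

$27,651.92


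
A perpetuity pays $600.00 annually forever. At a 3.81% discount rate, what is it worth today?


Formula: PV = C / r
Substituting: PV = $600.00 / 0.0381
PV = $15,748.03

$15,748.03


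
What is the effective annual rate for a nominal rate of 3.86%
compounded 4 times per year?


Formula: EAR = (1 + r/m)^m - 1
Period rate: r/m = 0.0386 / 4 = 0.00965
Compounding: (1 + 0.00965)^4 = 1.039162
EAR = 1.039162 - 1 = 0.039162

0.039162


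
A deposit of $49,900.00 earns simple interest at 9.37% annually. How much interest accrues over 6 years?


Formula: I = P * r * t
Substituting: I = $49,900.00 * 0.0937 * 6
Step: I = $49,900.00 * 0.5622
I = $28,053.78

$28,053.78


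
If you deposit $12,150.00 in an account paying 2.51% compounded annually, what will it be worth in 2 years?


Formula: FV = P * (1 + r)^n
Substituting: FV = $12,150.00 * (1 + 0.0251)^2
Growth factor: (1.0251)^2 = 1.05083
FV = $12,150.00 * 1.05083 = $12,767.58

$12,767.58


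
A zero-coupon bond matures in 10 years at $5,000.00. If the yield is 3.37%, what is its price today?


Formula: Price = FV / (1 + r)^n
Substituting: Price = $5,000.00 / (1 + 0.0337)^10
Discount factor: (1.0337)^10 = 1.392981
Price = $5,000.00 / 1.392981 = $3,589.42

$3,589.42


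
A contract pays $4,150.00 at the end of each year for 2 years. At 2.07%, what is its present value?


Formula: PV = PMT * (1 - (1+r)^(-n)) / r
Discount factor: (1 + 0.0207)^(-2) = 0.959851
Bracket: 1 - 0.959851 = 0.040149
PV = $4,150.00 * 0.040149 / 0.0207 = $8,049.22

$8,049.22


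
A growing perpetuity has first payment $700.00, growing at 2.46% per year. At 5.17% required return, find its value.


Formula: PV = C / (r - g)
Spread: r - g = 0.0517 - 0.0246 = 0.0271
Substituting: PV = $700.00 / 0.0271
PV = $25,830.26

$25,830.26


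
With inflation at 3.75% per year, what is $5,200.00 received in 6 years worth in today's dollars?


Formula: Real value = nominal / (1 + inflation)^years
Price level: (1 + 0.0375)^6 = 1.247179
Real value = $5,200.00 / 1.247179 = $4,169.41

$4,169.41


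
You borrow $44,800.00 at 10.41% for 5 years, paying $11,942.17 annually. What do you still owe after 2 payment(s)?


Formula: Balance = PV*(1+r)^k - PMT*((1+r)^k - 1)/r
Growth: (1 + 0.1041)^2 = 1.219037
Accumulated factor: ((1+r)^k - 1)/r = 2.1041
Balance = $44,800.00 * 1.219037 - $11,942.17 * 2.1041
Balance = $29,485.33

$29,485.33


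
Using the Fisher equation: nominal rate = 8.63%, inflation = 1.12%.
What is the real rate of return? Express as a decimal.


Formula: (1 + r_real) = (1 + r_nom) / (1 + inflation)
Substituting: (1 + r_real) = 1.0863 / 1.0112
(1 + r_real) = 1.074268
r_real = 1.074268 - 1 = 0.074268

0.074268


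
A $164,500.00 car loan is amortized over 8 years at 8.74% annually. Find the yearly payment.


Formula: PMT = PV * r / (1 - (1+r)^(-n))
Denominator: 1 - (1 + 0.0874)^(-8) = 0.488453
Numerator: $164,500.00 * 0.0874 = 14377.3
PMT = 14377.3 / 0.488453 = $29,434.34

$29,434.34


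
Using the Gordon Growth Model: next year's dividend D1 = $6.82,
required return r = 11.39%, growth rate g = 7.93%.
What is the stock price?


Formula: P = D1 / (r - g)
Spread: r - g = 0.1139 - 0.0793 = 0.0346
Substituting: P = $6.82 / 0.0346
P = $197.11

$197.11


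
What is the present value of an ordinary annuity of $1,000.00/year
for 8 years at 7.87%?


Formula: PV = PMT * (1 - (1+r)^(-n)) / r
Discount factor: (1 + 0.0787)^(-8) = 0.5455
Bracket: 1 - 0.5455 = 0.4545
PV = $1,000.00 * 0.4545 / 0.0787 = $5,775.10

$5,775.10


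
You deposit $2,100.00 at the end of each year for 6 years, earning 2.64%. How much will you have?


Formula: FV = PMT * ((1+r)^n - 1) / r
Growth factor: (1 + 0.0264)^6 = 1.16923
Numerator: 1.16923 - 1 = 0.16923
FV = $2,100.00 * 0.16923 / 0.0264 = $13,461.46

$13,461.46


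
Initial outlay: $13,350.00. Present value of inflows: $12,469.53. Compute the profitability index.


Formula: PI = PV(cash flows) / initial investment
Substituting: PI = $12,469.53 / $13,350.00
PI = 0.934

0.934


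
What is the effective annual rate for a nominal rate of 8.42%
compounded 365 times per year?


Formula: EAR = (1 + r/m)^m - 1
Period rate: r/m = 0.0842 / 365 = 0.000231
Compounding: (1 + 0.000231)^365 = 1.087836
EAR = 1.087836 - 1 = 0.087836

0.087836


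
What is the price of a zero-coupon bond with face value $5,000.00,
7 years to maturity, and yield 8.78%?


Formula: Price = FV / (1 + r)^n
Substituting: Price = $5,000.00 / (1 + 0.0878)^7
Discount factor: (1.0878)^7 = 1.802368
Price = $5,000.00 / 1.802368 = $2,774.13

$2,774.13


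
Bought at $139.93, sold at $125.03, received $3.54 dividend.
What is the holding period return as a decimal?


Formula: HPR = (P1 - P0 + D) / P0
Gain: $125.03 - $139.93 + $3.54 = -$11.36
HPR = -$11.36 / $139.93 = -0.0812

-0.0812


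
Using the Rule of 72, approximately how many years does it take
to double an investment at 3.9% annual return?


Formula: Years ≈ 72 / r
Substituting: Years ≈ 72 / 3.9
Years ≈ 18.5

18.5 years


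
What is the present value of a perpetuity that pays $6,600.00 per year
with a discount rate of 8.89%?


Formula: PV = C / r
Substituting: PV = $6,600.00 / 0.0889
PV = $74,240.72

$74,240.72


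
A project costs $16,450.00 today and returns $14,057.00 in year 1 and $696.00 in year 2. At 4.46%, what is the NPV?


Formula: NPV = C0 + C1/(1+r) + C2/(1+r)^2
Discount C1: $14,057.00 / (1 + 0.0446) = $13,456.83
Discount C2: $696.00 / (1 + 0.0446)^2 = $637.84
NPV = -$16,450.00 + $13,456.83 + $637.84 = -$2,355.34

-$2,355.34


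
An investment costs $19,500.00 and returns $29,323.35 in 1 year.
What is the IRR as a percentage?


Formula: IRR = C1/C0 - 1
Substituting: IRR = $29,323.35 / $19,500.00 - 1
Ratio: 1.503762 - 1 = 0.503762
IRR = 50.3762%

50.3762%


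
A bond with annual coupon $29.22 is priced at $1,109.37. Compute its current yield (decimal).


Formula: Current yield = annual coupon / price
Substituting: CY = $29.22 / $1,109.37
CY = 0.026339

0.026339


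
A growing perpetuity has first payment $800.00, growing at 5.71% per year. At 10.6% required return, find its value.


Formula: PV = C / (r - g)
Spread: r - g = 0.106 - 0.0571 = 0.0489
Substituting: PV = $800.00 / 0.0489
PV = $16,359.92

$16,359.92


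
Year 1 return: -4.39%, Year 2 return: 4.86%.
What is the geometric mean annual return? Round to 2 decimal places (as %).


Formula: Geometric mean = ((1+r1)*(1+r2))^(1/2) - 1
Product: (1 + -0.0439) * (1 + 0.0486) = 0.9561 * 1.0486 = 1.002566
Square root: 1.002566^0.5 = 1.001282
Geometric mean = 1.001282 - 1 = 0.001282
As percentage: 0.13%

0.13%


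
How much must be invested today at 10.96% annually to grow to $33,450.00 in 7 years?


Formula: PV = FV / (1 + r)^n
Substituting: PV = $33,450.00 / (1 + 0.1096)^7
Discount factor: (1.1096)^7 = 2.070929
PV = $33,450.00 / 2.070929 = $16,152.17

$16,152.17


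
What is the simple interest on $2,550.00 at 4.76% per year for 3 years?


Formula: I = P * r * t
Substituting: I = $2,550.00 * 0.0476 * 3
Step: I = $2,550.00 * 0.1428
I = $364.14

$364.14


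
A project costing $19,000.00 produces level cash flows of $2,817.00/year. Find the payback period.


Formula: Payback = investment / annual cash flow
Substituting: Payback = $19,000.00 / $2,817.00
Payback = 6.7448 years

6.7448 years


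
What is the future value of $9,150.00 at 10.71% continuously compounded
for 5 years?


Formula: FV = P * e^(r*t)
Exponent: r*t = 0.1071 * 5 = 0.5355
e^(0.5355) = 1.708302
FV = $9,150.00 * 1.708302 = $15,630.96

$15,630.96


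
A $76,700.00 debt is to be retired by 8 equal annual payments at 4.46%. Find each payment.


Formula: PMT = PV * r / (1 - (1+r)^(-n))
Denominator: 1 - (1 + 0.0446)^(-8) = 0.294658
Numerator: $76,700.00 * 0.0446 = 3420.82
PMT = 3420.82 / 0.294658 = $11,609.46

$11,609.46


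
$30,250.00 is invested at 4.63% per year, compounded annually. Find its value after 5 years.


Formula: FV = P * (1 + r)^n
Substituting: FV = $30,250.00 * (1 + 0.0463)^5
Growth factor: (1.0463)^5 = 1.253953
FV = $30,250.00 * 1.253953 = $37,932.07

$37,932.07


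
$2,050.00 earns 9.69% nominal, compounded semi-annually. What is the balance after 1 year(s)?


Formula: FV = P * (1 + r/m)^(m*t)
Period rate: r/m = 0.0969 / 2 = 0.04845
Total periods: m*t = 2 * 1 = 2
Growth factor: (1 + 0.04845)^2 = 1.099247
FV = $2,050.00 * 1.099247 = $2,253.46

$2,253.46


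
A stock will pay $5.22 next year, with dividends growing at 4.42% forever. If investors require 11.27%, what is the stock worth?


Formula: P = D1 / (r - g)
Spread: r - g = 0.1127 - 0.0442 = 0.0685
Substituting: P = $5.22 / 0.0685
P = $76.20

$76.20


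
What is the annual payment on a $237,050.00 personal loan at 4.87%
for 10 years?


Formula: PMT = PV * r / (1 - (1+r)^(-n))
Denominator: 1 - (1 + 0.0487)^(-10) = 0.378434
Numerator: $237,050.00 * 0.0487 = 11544.335
PMT = 11544.335 / 0.378434 = $30,505.55

$30,505.55


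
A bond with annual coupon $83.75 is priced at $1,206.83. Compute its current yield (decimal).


Formula: Current yield = annual coupon / price
Substituting: CY = $83.75 / $1,206.83
CY = 0.069397

0.069397


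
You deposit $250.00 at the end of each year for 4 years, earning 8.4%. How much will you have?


Formula: FV = PMT * ((1+r)^n - 1) / r
Growth factor: (1 + 0.084)^4 = 1.380757
Numerator: 1.380757 - 1 = 0.380757
FV = $250.00 * 0.380757 / 0.084 = $1,133.20

$1,133.20


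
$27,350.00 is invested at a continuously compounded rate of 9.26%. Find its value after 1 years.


Formula: FV = P * e^(r*t)
Exponent: r*t = 0.0926 * 1 = 0.0926
e^(0.0926) = 1.097023
FV = $27,350.00 * 1.097023 = $30,003.57

$30,003.57


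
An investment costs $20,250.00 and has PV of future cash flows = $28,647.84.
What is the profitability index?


Formula: PI = PV(cash flows) / initial investment
Substituting: PI = $28,647.84 / $20,250.00
PI = 1.4147

1.4147


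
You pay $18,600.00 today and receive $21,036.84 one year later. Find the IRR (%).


Formula: IRR = C1/C0 - 1
Substituting: IRR = $21,036.84 / $18,600.00 - 1
Ratio: 1.131013 - 1 = 0.131013
IRR = 13.1013%

13.1013%


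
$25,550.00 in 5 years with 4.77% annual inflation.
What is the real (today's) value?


Formula: Real value = nominal / (1 + inflation)^years
Price level: (1 + 0.0477)^5 = 1.262364
Real value = $25,550.00 / 1.262364 = $20,239.80

$20,239.80


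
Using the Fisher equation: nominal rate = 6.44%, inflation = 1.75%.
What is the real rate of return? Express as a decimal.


Formula: (1 + r_real) = (1 + r_nom) / (1 + inflation)
Substituting: (1 + r_real) = 1.0644 / 1.0175
(1 + r_real) = 1.046093
r_real = 1.046093 - 1 = 0.046093

0.046093


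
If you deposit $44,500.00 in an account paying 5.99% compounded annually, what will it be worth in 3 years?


Formula: FV = P * (1 + r)^n
Substituting: FV = $44,500.00 * (1 + 0.0599)^3
Growth factor: (1.0599)^3 = 1.190679
FV = $44,500.00 * 1.190679 = $52,985.21

$52,985.21


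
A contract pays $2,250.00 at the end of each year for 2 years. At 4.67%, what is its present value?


Formula: PV = PMT * (1 - (1+r)^(-n)) / r
Discount factor: (1 + 0.0467)^(-2) = 0.912758
Bracket: 1 - 0.912758 = 0.087242
PV = $2,250.00 * 0.087242 / 0.0467 = $4,203.32

$4,203.32


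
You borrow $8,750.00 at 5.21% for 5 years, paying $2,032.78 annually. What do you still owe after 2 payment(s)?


Formula: Balance = PV*(1+r)^k - PMT*((1+r)^k - 1)/r
Growth: (1 + 0.0521)^2 = 1.106914
Accumulated factor: ((1+r)^k - 1)/r = 2.0521
Balance = $8,750.00 * 1.106914 - $2,032.78 * 2.0521
Balance = $5,514.03

$5,514.03


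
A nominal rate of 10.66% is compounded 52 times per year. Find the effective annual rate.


Formula: EAR = (1 + r/m)^m - 1
Period rate: r/m = 0.1066 / 52 = 0.00205
Compounding: (1 + 0.00205)^52 = 1.112368
EAR = 1.112368 - 1 = 0.112368

0.112368


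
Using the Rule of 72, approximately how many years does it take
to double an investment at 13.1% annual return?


Formula: Years ≈ 72 / r
Substituting: Years ≈ 72 / 13.1
Years ≈ 5.5

5.5 years


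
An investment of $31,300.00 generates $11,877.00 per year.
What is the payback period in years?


Formula: Payback = investment / annual cash flow
Substituting: Payback = $31,300.00 / $11,877.00
Payback = 2.6353 years

2.6353 years


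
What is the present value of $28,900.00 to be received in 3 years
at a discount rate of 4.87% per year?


Formula: PV = FV / (1 + r)^n
Substituting: PV = $28,900.00 / (1 + 0.0487)^3
Discount factor: (1.0487)^3 = 1.153331
PV = $28,900.00 / 1.153331 = $25,057.86

$25,057.86


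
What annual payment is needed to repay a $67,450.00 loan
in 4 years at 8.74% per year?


Formula: PMT = PV * r / (1 - (1+r)^(-n))
Denominator: 1 - (1 + 0.0874)^(-4) = 0.284775
Numerator: $67,450.00 * 0.0874 = 5895.13
PMT = 5895.13 / 0.284775 = $20,701.01

$20,701.01


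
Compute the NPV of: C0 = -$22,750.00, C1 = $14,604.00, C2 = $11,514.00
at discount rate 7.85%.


Formula: NPV = C0 + C1/(1+r) + C2/(1+r)^2
Discount C1: $14,604.00 / (1 + 0.0785) = $13,541.03
Discount C2: $11,514.00 / (1 + 0.0785)^2 = $9,898.88
NPV = -$22,750.00 + $13,541.03 + $9,898.88 = $689.91

$689.91


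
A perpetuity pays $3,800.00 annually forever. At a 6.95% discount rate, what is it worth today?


Formula: PV = C / r
Substituting: PV = $3,800.00 / 0.0695
PV = $54,676.26

$54,676.26


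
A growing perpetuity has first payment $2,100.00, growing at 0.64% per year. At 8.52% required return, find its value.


Formula: PV = C / (r - g)
Spread: r - g = 0.0852 - 0.0064 = 0.0788
Substituting: PV = $2,100.00 / 0.0788
PV = $26,649.75

$26,649.75


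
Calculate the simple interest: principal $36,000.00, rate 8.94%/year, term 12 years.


Formula: I = P * r * t
Substituting: I = $36,000.00 * 0.0894 * 12
Step: I = $36,000.00 * 1.0728
I = $38,620.80

$38,620.80


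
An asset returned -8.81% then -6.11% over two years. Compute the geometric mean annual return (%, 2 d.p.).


Formula: Geometric mean = ((1+r1)*(1+r2))^(1/2) - 1
Product: (1 + -0.0881) * (1 + -0.0611) = 0.9119 * 0.9389 = 0.856183
Square root: 0.856183^0.5 = 0.925302
Geometric mean = 0.925302 - 1 = -0.074698
As percentage: -7.47%

-7.47%


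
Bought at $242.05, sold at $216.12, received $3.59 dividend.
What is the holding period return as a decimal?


Formula: HPR = (P1 - P0 + D) / P0
Gain: $216.12 - $242.05 + $3.59 = -$22.34
HPR = -$22.34 / $242.05 = -0.0923

-0.0923


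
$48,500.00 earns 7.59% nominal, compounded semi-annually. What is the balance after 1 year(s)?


Formula: FV = P * (1 + r/m)^(m*t)
Period rate: r/m = 0.0759 / 2 = 0.03795
Total periods: m*t = 2 * 1 = 2
Growth factor: (1 + 0.03795)^2 = 1.07734
FV = $48,500.00 * 1.07734 = $52,251.00

$52,251.00


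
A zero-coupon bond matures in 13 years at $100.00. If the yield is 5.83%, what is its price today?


Formula: Price = FV / (1 + r)^n
Substituting: Price = $100.00 / (1 + 0.0583)^13
Discount factor: (1.0583)^13 = 2.088884
Price = $100.00 / 2.088884 = $47.87

$47.87


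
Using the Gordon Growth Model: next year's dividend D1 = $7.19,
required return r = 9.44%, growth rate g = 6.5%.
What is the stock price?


Formula: P = D1 / (r - g)
Spread: r - g = 0.0944 - 0.065 = 0.0294
Substituting: P = $7.19 / 0.0294
P = $244.56

$244.56
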